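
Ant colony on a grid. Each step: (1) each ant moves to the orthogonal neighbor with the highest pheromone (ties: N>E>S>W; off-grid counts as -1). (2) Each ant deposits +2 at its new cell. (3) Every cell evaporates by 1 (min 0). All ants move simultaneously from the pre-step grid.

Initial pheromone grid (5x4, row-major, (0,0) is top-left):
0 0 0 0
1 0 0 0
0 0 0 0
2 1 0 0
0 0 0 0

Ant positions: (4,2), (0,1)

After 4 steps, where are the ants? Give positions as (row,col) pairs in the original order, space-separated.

Step 1: ant0:(4,2)->N->(3,2) | ant1:(0,1)->E->(0,2)
  grid max=1 at (0,2)
Step 2: ant0:(3,2)->N->(2,2) | ant1:(0,2)->E->(0,3)
  grid max=1 at (0,3)
Step 3: ant0:(2,2)->N->(1,2) | ant1:(0,3)->S->(1,3)
  grid max=1 at (1,2)
Step 4: ant0:(1,2)->E->(1,3) | ant1:(1,3)->W->(1,2)
  grid max=2 at (1,2)

(1,3) (1,2)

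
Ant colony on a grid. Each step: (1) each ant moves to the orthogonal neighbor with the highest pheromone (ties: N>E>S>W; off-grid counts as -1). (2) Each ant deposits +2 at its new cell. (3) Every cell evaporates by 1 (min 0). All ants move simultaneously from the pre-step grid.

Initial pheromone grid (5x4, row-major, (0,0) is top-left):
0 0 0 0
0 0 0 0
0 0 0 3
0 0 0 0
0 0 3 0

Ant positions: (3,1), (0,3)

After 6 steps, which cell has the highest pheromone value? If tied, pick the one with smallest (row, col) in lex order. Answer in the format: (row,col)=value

Step 1: ant0:(3,1)->N->(2,1) | ant1:(0,3)->S->(1,3)
  grid max=2 at (2,3)
Step 2: ant0:(2,1)->N->(1,1) | ant1:(1,3)->S->(2,3)
  grid max=3 at (2,3)
Step 3: ant0:(1,1)->N->(0,1) | ant1:(2,3)->N->(1,3)
  grid max=2 at (2,3)
Step 4: ant0:(0,1)->E->(0,2) | ant1:(1,3)->S->(2,3)
  grid max=3 at (2,3)
Step 5: ant0:(0,2)->E->(0,3) | ant1:(2,3)->N->(1,3)
  grid max=2 at (2,3)
Step 6: ant0:(0,3)->S->(1,3) | ant1:(1,3)->S->(2,3)
  grid max=3 at (2,3)
Final grid:
  0 0 0 0
  0 0 0 2
  0 0 0 3
  0 0 0 0
  0 0 0 0
Max pheromone 3 at (2,3)

Answer: (2,3)=3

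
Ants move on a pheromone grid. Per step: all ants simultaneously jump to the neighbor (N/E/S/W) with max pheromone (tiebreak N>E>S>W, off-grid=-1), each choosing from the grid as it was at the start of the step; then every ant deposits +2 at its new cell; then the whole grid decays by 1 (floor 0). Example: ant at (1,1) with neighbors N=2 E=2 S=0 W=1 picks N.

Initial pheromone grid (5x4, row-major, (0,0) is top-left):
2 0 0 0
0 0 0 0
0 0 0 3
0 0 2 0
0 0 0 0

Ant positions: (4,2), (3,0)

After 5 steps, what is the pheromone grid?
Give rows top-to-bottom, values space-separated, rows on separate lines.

After step 1: ants at (3,2),(2,0)
  1 0 0 0
  0 0 0 0
  1 0 0 2
  0 0 3 0
  0 0 0 0
After step 2: ants at (2,2),(1,0)
  0 0 0 0
  1 0 0 0
  0 0 1 1
  0 0 2 0
  0 0 0 0
After step 3: ants at (3,2),(0,0)
  1 0 0 0
  0 0 0 0
  0 0 0 0
  0 0 3 0
  0 0 0 0
After step 4: ants at (2,2),(0,1)
  0 1 0 0
  0 0 0 0
  0 0 1 0
  0 0 2 0
  0 0 0 0
After step 5: ants at (3,2),(0,2)
  0 0 1 0
  0 0 0 0
  0 0 0 0
  0 0 3 0
  0 0 0 0

0 0 1 0
0 0 0 0
0 0 0 0
0 0 3 0
0 0 0 0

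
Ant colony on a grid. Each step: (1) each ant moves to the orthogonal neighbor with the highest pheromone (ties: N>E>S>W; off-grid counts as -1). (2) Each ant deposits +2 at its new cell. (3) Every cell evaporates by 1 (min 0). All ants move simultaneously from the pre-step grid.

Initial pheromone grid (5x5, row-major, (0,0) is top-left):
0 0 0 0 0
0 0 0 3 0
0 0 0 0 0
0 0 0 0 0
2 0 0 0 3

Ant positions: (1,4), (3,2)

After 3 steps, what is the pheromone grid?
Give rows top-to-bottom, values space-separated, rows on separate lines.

After step 1: ants at (1,3),(2,2)
  0 0 0 0 0
  0 0 0 4 0
  0 0 1 0 0
  0 0 0 0 0
  1 0 0 0 2
After step 2: ants at (0,3),(1,2)
  0 0 0 1 0
  0 0 1 3 0
  0 0 0 0 0
  0 0 0 0 0
  0 0 0 0 1
After step 3: ants at (1,3),(1,3)
  0 0 0 0 0
  0 0 0 6 0
  0 0 0 0 0
  0 0 0 0 0
  0 0 0 0 0

0 0 0 0 0
0 0 0 6 0
0 0 0 0 0
0 0 0 0 0
0 0 0 0 0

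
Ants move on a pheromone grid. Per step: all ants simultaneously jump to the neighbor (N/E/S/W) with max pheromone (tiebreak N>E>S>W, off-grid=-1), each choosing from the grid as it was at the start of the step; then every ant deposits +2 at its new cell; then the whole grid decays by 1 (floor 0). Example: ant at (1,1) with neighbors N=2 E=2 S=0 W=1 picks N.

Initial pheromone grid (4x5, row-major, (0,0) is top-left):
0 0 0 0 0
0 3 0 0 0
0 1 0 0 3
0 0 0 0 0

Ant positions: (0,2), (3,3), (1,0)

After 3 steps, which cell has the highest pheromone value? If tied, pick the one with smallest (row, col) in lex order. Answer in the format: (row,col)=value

Answer: (1,1)=4

Derivation:
Step 1: ant0:(0,2)->E->(0,3) | ant1:(3,3)->N->(2,3) | ant2:(1,0)->E->(1,1)
  grid max=4 at (1,1)
Step 2: ant0:(0,3)->E->(0,4) | ant1:(2,3)->E->(2,4) | ant2:(1,1)->N->(0,1)
  grid max=3 at (1,1)
Step 3: ant0:(0,4)->S->(1,4) | ant1:(2,4)->N->(1,4) | ant2:(0,1)->S->(1,1)
  grid max=4 at (1,1)
Final grid:
  0 0 0 0 0
  0 4 0 0 3
  0 0 0 0 2
  0 0 0 0 0
Max pheromone 4 at (1,1)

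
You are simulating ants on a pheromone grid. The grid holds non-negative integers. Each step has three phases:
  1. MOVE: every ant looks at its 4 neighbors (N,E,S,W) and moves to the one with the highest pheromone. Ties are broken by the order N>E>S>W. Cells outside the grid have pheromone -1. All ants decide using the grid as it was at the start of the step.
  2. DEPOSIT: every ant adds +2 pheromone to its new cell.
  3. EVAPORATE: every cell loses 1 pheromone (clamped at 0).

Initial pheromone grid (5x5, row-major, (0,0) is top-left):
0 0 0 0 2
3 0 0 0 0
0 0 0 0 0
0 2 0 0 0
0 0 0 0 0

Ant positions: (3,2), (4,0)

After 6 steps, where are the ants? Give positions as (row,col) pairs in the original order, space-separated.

Step 1: ant0:(3,2)->W->(3,1) | ant1:(4,0)->N->(3,0)
  grid max=3 at (3,1)
Step 2: ant0:(3,1)->W->(3,0) | ant1:(3,0)->E->(3,1)
  grid max=4 at (3,1)
Step 3: ant0:(3,0)->E->(3,1) | ant1:(3,1)->W->(3,0)
  grid max=5 at (3,1)
Step 4: ant0:(3,1)->W->(3,0) | ant1:(3,0)->E->(3,1)
  grid max=6 at (3,1)
Step 5: ant0:(3,0)->E->(3,1) | ant1:(3,1)->W->(3,0)
  grid max=7 at (3,1)
Step 6: ant0:(3,1)->W->(3,0) | ant1:(3,0)->E->(3,1)
  grid max=8 at (3,1)

(3,0) (3,1)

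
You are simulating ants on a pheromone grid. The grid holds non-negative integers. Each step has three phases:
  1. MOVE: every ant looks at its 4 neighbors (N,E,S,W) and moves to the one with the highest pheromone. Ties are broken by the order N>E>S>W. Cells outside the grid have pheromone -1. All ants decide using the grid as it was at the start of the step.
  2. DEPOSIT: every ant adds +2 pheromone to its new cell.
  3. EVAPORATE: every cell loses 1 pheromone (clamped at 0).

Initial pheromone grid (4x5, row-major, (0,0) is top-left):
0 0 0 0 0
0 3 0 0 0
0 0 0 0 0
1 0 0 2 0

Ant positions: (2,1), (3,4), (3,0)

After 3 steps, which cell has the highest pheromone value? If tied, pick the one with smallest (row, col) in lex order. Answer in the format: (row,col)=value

Step 1: ant0:(2,1)->N->(1,1) | ant1:(3,4)->W->(3,3) | ant2:(3,0)->N->(2,0)
  grid max=4 at (1,1)
Step 2: ant0:(1,1)->N->(0,1) | ant1:(3,3)->N->(2,3) | ant2:(2,0)->N->(1,0)
  grid max=3 at (1,1)
Step 3: ant0:(0,1)->S->(1,1) | ant1:(2,3)->S->(3,3) | ant2:(1,0)->E->(1,1)
  grid max=6 at (1,1)
Final grid:
  0 0 0 0 0
  0 6 0 0 0
  0 0 0 0 0
  0 0 0 3 0
Max pheromone 6 at (1,1)

Answer: (1,1)=6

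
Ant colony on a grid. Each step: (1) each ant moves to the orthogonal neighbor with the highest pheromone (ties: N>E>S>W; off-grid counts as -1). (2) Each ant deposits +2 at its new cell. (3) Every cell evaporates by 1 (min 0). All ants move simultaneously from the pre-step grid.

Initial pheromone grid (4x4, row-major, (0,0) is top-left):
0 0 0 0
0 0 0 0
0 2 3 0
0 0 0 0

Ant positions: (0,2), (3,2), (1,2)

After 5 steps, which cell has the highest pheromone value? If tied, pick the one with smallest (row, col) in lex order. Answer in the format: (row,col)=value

Step 1: ant0:(0,2)->E->(0,3) | ant1:(3,2)->N->(2,2) | ant2:(1,2)->S->(2,2)
  grid max=6 at (2,2)
Step 2: ant0:(0,3)->S->(1,3) | ant1:(2,2)->W->(2,1) | ant2:(2,2)->W->(2,1)
  grid max=5 at (2,2)
Step 3: ant0:(1,3)->N->(0,3) | ant1:(2,1)->E->(2,2) | ant2:(2,1)->E->(2,2)
  grid max=8 at (2,2)
Step 4: ant0:(0,3)->S->(1,3) | ant1:(2,2)->W->(2,1) | ant2:(2,2)->W->(2,1)
  grid max=7 at (2,2)
Step 5: ant0:(1,3)->N->(0,3) | ant1:(2,1)->E->(2,2) | ant2:(2,1)->E->(2,2)
  grid max=10 at (2,2)
Final grid:
  0 0 0 1
  0 0 0 0
  0 5 10 0
  0 0 0 0
Max pheromone 10 at (2,2)

Answer: (2,2)=10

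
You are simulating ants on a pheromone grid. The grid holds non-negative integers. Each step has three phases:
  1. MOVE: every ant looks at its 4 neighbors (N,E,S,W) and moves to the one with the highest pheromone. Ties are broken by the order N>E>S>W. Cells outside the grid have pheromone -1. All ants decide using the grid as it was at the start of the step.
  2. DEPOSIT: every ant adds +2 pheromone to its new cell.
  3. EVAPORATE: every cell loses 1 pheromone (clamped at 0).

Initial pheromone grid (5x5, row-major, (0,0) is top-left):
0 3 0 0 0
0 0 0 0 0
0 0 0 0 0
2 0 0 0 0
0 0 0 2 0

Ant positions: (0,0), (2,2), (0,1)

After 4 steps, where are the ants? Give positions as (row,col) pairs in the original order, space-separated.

Step 1: ant0:(0,0)->E->(0,1) | ant1:(2,2)->N->(1,2) | ant2:(0,1)->E->(0,2)
  grid max=4 at (0,1)
Step 2: ant0:(0,1)->E->(0,2) | ant1:(1,2)->N->(0,2) | ant2:(0,2)->W->(0,1)
  grid max=5 at (0,1)
Step 3: ant0:(0,2)->W->(0,1) | ant1:(0,2)->W->(0,1) | ant2:(0,1)->E->(0,2)
  grid max=8 at (0,1)
Step 4: ant0:(0,1)->E->(0,2) | ant1:(0,1)->E->(0,2) | ant2:(0,2)->W->(0,1)
  grid max=9 at (0,1)

(0,2) (0,2) (0,1)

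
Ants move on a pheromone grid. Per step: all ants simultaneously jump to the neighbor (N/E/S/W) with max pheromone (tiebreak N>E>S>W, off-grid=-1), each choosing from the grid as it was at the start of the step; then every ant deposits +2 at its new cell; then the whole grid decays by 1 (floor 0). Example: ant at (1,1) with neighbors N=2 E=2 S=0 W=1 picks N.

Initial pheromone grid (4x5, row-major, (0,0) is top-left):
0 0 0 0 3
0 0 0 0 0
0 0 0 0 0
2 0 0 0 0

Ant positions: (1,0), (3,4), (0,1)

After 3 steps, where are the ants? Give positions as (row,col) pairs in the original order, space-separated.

Step 1: ant0:(1,0)->N->(0,0) | ant1:(3,4)->N->(2,4) | ant2:(0,1)->E->(0,2)
  grid max=2 at (0,4)
Step 2: ant0:(0,0)->E->(0,1) | ant1:(2,4)->N->(1,4) | ant2:(0,2)->E->(0,3)
  grid max=1 at (0,1)
Step 3: ant0:(0,1)->E->(0,2) | ant1:(1,4)->N->(0,4) | ant2:(0,3)->E->(0,4)
  grid max=4 at (0,4)

(0,2) (0,4) (0,4)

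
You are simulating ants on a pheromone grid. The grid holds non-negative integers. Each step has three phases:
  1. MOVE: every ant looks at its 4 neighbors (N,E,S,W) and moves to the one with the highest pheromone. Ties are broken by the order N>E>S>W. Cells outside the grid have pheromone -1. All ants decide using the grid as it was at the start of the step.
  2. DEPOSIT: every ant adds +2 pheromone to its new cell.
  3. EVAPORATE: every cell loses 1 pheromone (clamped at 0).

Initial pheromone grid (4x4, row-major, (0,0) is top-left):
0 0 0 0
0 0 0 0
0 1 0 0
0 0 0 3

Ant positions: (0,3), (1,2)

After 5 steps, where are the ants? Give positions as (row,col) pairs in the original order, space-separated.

Step 1: ant0:(0,3)->S->(1,3) | ant1:(1,2)->N->(0,2)
  grid max=2 at (3,3)
Step 2: ant0:(1,3)->N->(0,3) | ant1:(0,2)->E->(0,3)
  grid max=3 at (0,3)
Step 3: ant0:(0,3)->S->(1,3) | ant1:(0,3)->S->(1,3)
  grid max=3 at (1,3)
Step 4: ant0:(1,3)->N->(0,3) | ant1:(1,3)->N->(0,3)
  grid max=5 at (0,3)
Step 5: ant0:(0,3)->S->(1,3) | ant1:(0,3)->S->(1,3)
  grid max=5 at (1,3)

(1,3) (1,3)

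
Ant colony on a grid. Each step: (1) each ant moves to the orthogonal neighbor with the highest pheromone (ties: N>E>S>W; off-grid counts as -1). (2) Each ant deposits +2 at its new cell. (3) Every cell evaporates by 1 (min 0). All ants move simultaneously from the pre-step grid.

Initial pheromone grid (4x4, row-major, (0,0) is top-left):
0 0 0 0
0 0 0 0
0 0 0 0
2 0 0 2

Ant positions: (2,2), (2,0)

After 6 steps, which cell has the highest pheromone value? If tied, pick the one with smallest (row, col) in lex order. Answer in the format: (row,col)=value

Answer: (3,0)=2

Derivation:
Step 1: ant0:(2,2)->N->(1,2) | ant1:(2,0)->S->(3,0)
  grid max=3 at (3,0)
Step 2: ant0:(1,2)->N->(0,2) | ant1:(3,0)->N->(2,0)
  grid max=2 at (3,0)
Step 3: ant0:(0,2)->E->(0,3) | ant1:(2,0)->S->(3,0)
  grid max=3 at (3,0)
Step 4: ant0:(0,3)->S->(1,3) | ant1:(3,0)->N->(2,0)
  grid max=2 at (3,0)
Step 5: ant0:(1,3)->N->(0,3) | ant1:(2,0)->S->(3,0)
  grid max=3 at (3,0)
Step 6: ant0:(0,3)->S->(1,3) | ant1:(3,0)->N->(2,0)
  grid max=2 at (3,0)
Final grid:
  0 0 0 0
  0 0 0 1
  1 0 0 0
  2 0 0 0
Max pheromone 2 at (3,0)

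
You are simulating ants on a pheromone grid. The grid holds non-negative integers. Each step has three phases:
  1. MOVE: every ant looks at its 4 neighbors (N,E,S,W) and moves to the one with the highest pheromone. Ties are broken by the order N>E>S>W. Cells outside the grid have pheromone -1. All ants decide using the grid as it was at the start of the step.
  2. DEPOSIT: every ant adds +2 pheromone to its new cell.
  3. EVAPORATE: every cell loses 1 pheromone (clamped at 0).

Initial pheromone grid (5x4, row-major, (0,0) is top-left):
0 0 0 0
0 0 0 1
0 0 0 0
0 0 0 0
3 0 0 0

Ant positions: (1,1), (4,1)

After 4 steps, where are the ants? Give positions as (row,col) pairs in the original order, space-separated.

Step 1: ant0:(1,1)->N->(0,1) | ant1:(4,1)->W->(4,0)
  grid max=4 at (4,0)
Step 2: ant0:(0,1)->E->(0,2) | ant1:(4,0)->N->(3,0)
  grid max=3 at (4,0)
Step 3: ant0:(0,2)->E->(0,3) | ant1:(3,0)->S->(4,0)
  grid max=4 at (4,0)
Step 4: ant0:(0,3)->S->(1,3) | ant1:(4,0)->N->(3,0)
  grid max=3 at (4,0)

(1,3) (3,0)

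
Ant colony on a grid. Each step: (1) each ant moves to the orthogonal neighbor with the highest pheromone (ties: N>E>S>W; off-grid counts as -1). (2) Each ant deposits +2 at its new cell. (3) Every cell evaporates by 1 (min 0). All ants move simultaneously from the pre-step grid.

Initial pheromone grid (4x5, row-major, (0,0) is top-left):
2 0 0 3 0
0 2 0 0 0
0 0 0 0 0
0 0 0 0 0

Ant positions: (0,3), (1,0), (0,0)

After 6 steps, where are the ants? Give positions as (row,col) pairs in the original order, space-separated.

Step 1: ant0:(0,3)->E->(0,4) | ant1:(1,0)->N->(0,0) | ant2:(0,0)->E->(0,1)
  grid max=3 at (0,0)
Step 2: ant0:(0,4)->W->(0,3) | ant1:(0,0)->E->(0,1) | ant2:(0,1)->W->(0,0)
  grid max=4 at (0,0)
Step 3: ant0:(0,3)->E->(0,4) | ant1:(0,1)->W->(0,0) | ant2:(0,0)->E->(0,1)
  grid max=5 at (0,0)
Step 4: ant0:(0,4)->W->(0,3) | ant1:(0,0)->E->(0,1) | ant2:(0,1)->W->(0,0)
  grid max=6 at (0,0)
Step 5: ant0:(0,3)->E->(0,4) | ant1:(0,1)->W->(0,0) | ant2:(0,0)->E->(0,1)
  grid max=7 at (0,0)
Step 6: ant0:(0,4)->W->(0,3) | ant1:(0,0)->E->(0,1) | ant2:(0,1)->W->(0,0)
  grid max=8 at (0,0)

(0,3) (0,1) (0,0)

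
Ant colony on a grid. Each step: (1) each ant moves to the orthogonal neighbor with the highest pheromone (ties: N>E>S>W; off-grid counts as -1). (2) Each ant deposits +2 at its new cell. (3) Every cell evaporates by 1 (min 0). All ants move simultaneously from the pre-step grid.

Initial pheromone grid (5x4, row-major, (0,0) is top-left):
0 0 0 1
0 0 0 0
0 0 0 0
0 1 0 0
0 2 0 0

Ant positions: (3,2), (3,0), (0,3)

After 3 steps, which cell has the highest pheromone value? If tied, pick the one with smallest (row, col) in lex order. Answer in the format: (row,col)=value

Step 1: ant0:(3,2)->W->(3,1) | ant1:(3,0)->E->(3,1) | ant2:(0,3)->S->(1,3)
  grid max=4 at (3,1)
Step 2: ant0:(3,1)->S->(4,1) | ant1:(3,1)->S->(4,1) | ant2:(1,3)->N->(0,3)
  grid max=4 at (4,1)
Step 3: ant0:(4,1)->N->(3,1) | ant1:(4,1)->N->(3,1) | ant2:(0,3)->S->(1,3)
  grid max=6 at (3,1)
Final grid:
  0 0 0 0
  0 0 0 1
  0 0 0 0
  0 6 0 0
  0 3 0 0
Max pheromone 6 at (3,1)

Answer: (3,1)=6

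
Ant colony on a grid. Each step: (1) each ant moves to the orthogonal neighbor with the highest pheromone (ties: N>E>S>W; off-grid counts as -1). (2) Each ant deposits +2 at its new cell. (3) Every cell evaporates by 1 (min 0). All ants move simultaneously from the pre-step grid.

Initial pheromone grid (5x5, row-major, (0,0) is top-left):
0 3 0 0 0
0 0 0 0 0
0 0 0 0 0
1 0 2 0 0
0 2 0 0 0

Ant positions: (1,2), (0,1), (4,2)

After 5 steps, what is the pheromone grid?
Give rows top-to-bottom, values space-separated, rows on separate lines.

After step 1: ants at (0,2),(0,2),(3,2)
  0 2 3 0 0
  0 0 0 0 0
  0 0 0 0 0
  0 0 3 0 0
  0 1 0 0 0
After step 2: ants at (0,1),(0,1),(2,2)
  0 5 2 0 0
  0 0 0 0 0
  0 0 1 0 0
  0 0 2 0 0
  0 0 0 0 0
After step 3: ants at (0,2),(0,2),(3,2)
  0 4 5 0 0
  0 0 0 0 0
  0 0 0 0 0
  0 0 3 0 0
  0 0 0 0 0
After step 4: ants at (0,1),(0,1),(2,2)
  0 7 4 0 0
  0 0 0 0 0
  0 0 1 0 0
  0 0 2 0 0
  0 0 0 0 0
After step 5: ants at (0,2),(0,2),(3,2)
  0 6 7 0 0
  0 0 0 0 0
  0 0 0 0 0
  0 0 3 0 0
  0 0 0 0 0

0 6 7 0 0
0 0 0 0 0
0 0 0 0 0
0 0 3 0 0
0 0 0 0 0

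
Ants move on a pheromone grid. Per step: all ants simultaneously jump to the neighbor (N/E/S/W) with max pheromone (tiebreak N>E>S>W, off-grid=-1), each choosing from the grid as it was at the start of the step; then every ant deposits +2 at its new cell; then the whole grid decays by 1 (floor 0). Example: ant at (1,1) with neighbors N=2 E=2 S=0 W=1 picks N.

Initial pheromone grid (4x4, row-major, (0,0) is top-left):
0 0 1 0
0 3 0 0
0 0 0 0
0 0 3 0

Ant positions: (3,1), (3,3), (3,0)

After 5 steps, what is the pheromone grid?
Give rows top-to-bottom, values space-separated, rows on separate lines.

After step 1: ants at (3,2),(3,2),(2,0)
  0 0 0 0
  0 2 0 0
  1 0 0 0
  0 0 6 0
After step 2: ants at (2,2),(2,2),(1,0)
  0 0 0 0
  1 1 0 0
  0 0 3 0
  0 0 5 0
After step 3: ants at (3,2),(3,2),(1,1)
  0 0 0 0
  0 2 0 0
  0 0 2 0
  0 0 8 0
After step 4: ants at (2,2),(2,2),(0,1)
  0 1 0 0
  0 1 0 0
  0 0 5 0
  0 0 7 0
After step 5: ants at (3,2),(3,2),(1,1)
  0 0 0 0
  0 2 0 0
  0 0 4 0
  0 0 10 0

0 0 0 0
0 2 0 0
0 0 4 0
0 0 10 0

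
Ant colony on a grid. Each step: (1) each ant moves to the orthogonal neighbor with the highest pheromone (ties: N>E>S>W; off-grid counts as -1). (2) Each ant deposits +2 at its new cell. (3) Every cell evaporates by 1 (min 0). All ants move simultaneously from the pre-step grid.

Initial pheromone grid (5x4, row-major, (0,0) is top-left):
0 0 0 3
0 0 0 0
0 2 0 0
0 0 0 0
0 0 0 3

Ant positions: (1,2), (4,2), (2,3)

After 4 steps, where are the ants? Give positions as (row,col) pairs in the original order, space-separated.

Step 1: ant0:(1,2)->N->(0,2) | ant1:(4,2)->E->(4,3) | ant2:(2,3)->N->(1,3)
  grid max=4 at (4,3)
Step 2: ant0:(0,2)->E->(0,3) | ant1:(4,3)->N->(3,3) | ant2:(1,3)->N->(0,3)
  grid max=5 at (0,3)
Step 3: ant0:(0,3)->S->(1,3) | ant1:(3,3)->S->(4,3) | ant2:(0,3)->S->(1,3)
  grid max=4 at (0,3)
Step 4: ant0:(1,3)->N->(0,3) | ant1:(4,3)->N->(3,3) | ant2:(1,3)->N->(0,3)
  grid max=7 at (0,3)

(0,3) (3,3) (0,3)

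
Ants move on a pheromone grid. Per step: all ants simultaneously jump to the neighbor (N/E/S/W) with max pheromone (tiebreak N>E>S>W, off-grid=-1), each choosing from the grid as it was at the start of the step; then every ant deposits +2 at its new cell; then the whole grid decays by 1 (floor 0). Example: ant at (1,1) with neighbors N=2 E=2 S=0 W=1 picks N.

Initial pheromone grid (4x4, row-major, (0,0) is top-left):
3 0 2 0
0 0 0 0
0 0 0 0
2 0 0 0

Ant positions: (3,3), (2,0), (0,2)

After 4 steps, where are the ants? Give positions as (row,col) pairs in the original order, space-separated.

Step 1: ant0:(3,3)->N->(2,3) | ant1:(2,0)->S->(3,0) | ant2:(0,2)->E->(0,3)
  grid max=3 at (3,0)
Step 2: ant0:(2,3)->N->(1,3) | ant1:(3,0)->N->(2,0) | ant2:(0,3)->W->(0,2)
  grid max=2 at (0,2)
Step 3: ant0:(1,3)->N->(0,3) | ant1:(2,0)->S->(3,0) | ant2:(0,2)->E->(0,3)
  grid max=3 at (0,3)
Step 4: ant0:(0,3)->W->(0,2) | ant1:(3,0)->N->(2,0) | ant2:(0,3)->W->(0,2)
  grid max=4 at (0,2)

(0,2) (2,0) (0,2)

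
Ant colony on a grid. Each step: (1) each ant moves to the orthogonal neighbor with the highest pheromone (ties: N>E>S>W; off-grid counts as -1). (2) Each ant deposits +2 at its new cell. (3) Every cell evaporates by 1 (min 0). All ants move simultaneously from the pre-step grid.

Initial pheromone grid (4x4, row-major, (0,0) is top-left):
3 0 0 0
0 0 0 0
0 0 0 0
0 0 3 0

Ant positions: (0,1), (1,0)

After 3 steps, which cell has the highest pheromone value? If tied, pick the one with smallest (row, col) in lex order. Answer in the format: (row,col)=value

Answer: (0,0)=8

Derivation:
Step 1: ant0:(0,1)->W->(0,0) | ant1:(1,0)->N->(0,0)
  grid max=6 at (0,0)
Step 2: ant0:(0,0)->E->(0,1) | ant1:(0,0)->E->(0,1)
  grid max=5 at (0,0)
Step 3: ant0:(0,1)->W->(0,0) | ant1:(0,1)->W->(0,0)
  grid max=8 at (0,0)
Final grid:
  8 2 0 0
  0 0 0 0
  0 0 0 0
  0 0 0 0
Max pheromone 8 at (0,0)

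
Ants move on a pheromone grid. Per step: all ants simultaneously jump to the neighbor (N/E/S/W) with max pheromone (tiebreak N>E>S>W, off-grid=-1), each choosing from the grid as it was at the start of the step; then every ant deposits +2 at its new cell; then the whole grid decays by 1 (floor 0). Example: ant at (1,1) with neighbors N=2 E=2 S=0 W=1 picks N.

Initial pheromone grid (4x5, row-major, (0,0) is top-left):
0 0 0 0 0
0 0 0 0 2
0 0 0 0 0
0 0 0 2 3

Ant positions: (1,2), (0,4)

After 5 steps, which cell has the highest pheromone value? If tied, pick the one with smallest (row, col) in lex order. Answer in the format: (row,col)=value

Answer: (1,4)=5

Derivation:
Step 1: ant0:(1,2)->N->(0,2) | ant1:(0,4)->S->(1,4)
  grid max=3 at (1,4)
Step 2: ant0:(0,2)->E->(0,3) | ant1:(1,4)->N->(0,4)
  grid max=2 at (1,4)
Step 3: ant0:(0,3)->E->(0,4) | ant1:(0,4)->S->(1,4)
  grid max=3 at (1,4)
Step 4: ant0:(0,4)->S->(1,4) | ant1:(1,4)->N->(0,4)
  grid max=4 at (1,4)
Step 5: ant0:(1,4)->N->(0,4) | ant1:(0,4)->S->(1,4)
  grid max=5 at (1,4)
Final grid:
  0 0 0 0 4
  0 0 0 0 5
  0 0 0 0 0
  0 0 0 0 0
Max pheromone 5 at (1,4)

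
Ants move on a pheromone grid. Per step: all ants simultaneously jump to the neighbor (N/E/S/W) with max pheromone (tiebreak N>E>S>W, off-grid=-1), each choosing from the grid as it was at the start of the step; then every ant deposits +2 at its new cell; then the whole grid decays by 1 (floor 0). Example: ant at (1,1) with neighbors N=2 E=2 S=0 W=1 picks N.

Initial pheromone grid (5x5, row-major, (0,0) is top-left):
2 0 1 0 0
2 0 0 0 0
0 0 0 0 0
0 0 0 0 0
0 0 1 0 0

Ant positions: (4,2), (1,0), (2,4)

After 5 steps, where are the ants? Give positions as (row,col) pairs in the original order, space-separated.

Step 1: ant0:(4,2)->N->(3,2) | ant1:(1,0)->N->(0,0) | ant2:(2,4)->N->(1,4)
  grid max=3 at (0,0)
Step 2: ant0:(3,2)->N->(2,2) | ant1:(0,0)->S->(1,0) | ant2:(1,4)->N->(0,4)
  grid max=2 at (0,0)
Step 3: ant0:(2,2)->N->(1,2) | ant1:(1,0)->N->(0,0) | ant2:(0,4)->S->(1,4)
  grid max=3 at (0,0)
Step 4: ant0:(1,2)->N->(0,2) | ant1:(0,0)->S->(1,0) | ant2:(1,4)->N->(0,4)
  grid max=2 at (0,0)
Step 5: ant0:(0,2)->E->(0,3) | ant1:(1,0)->N->(0,0) | ant2:(0,4)->S->(1,4)
  grid max=3 at (0,0)

(0,3) (0,0) (1,4)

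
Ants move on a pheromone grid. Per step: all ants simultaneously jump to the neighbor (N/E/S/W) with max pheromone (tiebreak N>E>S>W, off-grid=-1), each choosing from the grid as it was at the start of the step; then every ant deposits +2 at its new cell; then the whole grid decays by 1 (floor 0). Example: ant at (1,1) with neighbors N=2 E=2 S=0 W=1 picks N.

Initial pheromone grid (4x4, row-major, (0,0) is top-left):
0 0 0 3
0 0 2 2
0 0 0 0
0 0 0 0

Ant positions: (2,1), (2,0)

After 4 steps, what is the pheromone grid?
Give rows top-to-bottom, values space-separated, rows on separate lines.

After step 1: ants at (1,1),(1,0)
  0 0 0 2
  1 1 1 1
  0 0 0 0
  0 0 0 0
After step 2: ants at (1,2),(1,1)
  0 0 0 1
  0 2 2 0
  0 0 0 0
  0 0 0 0
After step 3: ants at (1,1),(1,2)
  0 0 0 0
  0 3 3 0
  0 0 0 0
  0 0 0 0
After step 4: ants at (1,2),(1,1)
  0 0 0 0
  0 4 4 0
  0 0 0 0
  0 0 0 0

0 0 0 0
0 4 4 0
0 0 0 0
0 0 0 0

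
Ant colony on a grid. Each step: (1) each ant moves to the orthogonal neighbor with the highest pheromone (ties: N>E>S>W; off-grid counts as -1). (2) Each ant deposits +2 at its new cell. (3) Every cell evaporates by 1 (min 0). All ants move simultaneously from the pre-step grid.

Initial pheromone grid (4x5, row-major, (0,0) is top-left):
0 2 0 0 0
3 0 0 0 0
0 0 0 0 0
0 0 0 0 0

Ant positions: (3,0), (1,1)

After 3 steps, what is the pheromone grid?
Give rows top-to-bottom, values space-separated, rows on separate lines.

After step 1: ants at (2,0),(1,0)
  0 1 0 0 0
  4 0 0 0 0
  1 0 0 0 0
  0 0 0 0 0
After step 2: ants at (1,0),(2,0)
  0 0 0 0 0
  5 0 0 0 0
  2 0 0 0 0
  0 0 0 0 0
After step 3: ants at (2,0),(1,0)
  0 0 0 0 0
  6 0 0 0 0
  3 0 0 0 0
  0 0 0 0 0

0 0 0 0 0
6 0 0 0 0
3 0 0 0 0
0 0 0 0 0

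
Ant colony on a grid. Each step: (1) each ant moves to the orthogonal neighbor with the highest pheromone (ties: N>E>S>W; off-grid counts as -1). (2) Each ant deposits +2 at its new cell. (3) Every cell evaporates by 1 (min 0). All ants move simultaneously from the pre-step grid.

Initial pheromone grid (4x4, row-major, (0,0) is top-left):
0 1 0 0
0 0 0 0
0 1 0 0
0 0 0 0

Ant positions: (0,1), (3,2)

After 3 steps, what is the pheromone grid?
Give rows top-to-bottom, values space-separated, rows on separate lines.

After step 1: ants at (0,2),(2,2)
  0 0 1 0
  0 0 0 0
  0 0 1 0
  0 0 0 0
After step 2: ants at (0,3),(1,2)
  0 0 0 1
  0 0 1 0
  0 0 0 0
  0 0 0 0
After step 3: ants at (1,3),(0,2)
  0 0 1 0
  0 0 0 1
  0 0 0 0
  0 0 0 0

0 0 1 0
0 0 0 1
0 0 0 0
0 0 0 0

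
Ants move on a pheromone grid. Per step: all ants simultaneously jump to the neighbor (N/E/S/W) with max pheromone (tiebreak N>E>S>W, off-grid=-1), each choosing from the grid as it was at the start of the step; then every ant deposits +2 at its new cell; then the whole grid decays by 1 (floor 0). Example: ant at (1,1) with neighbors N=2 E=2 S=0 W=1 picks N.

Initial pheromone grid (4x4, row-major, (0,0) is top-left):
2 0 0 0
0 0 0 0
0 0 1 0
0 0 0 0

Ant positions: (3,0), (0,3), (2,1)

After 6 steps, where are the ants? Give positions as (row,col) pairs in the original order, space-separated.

Step 1: ant0:(3,0)->N->(2,0) | ant1:(0,3)->S->(1,3) | ant2:(2,1)->E->(2,2)
  grid max=2 at (2,2)
Step 2: ant0:(2,0)->N->(1,0) | ant1:(1,3)->N->(0,3) | ant2:(2,2)->N->(1,2)
  grid max=1 at (0,3)
Step 3: ant0:(1,0)->N->(0,0) | ant1:(0,3)->S->(1,3) | ant2:(1,2)->S->(2,2)
  grid max=2 at (2,2)
Step 4: ant0:(0,0)->E->(0,1) | ant1:(1,3)->N->(0,3) | ant2:(2,2)->N->(1,2)
  grid max=1 at (0,1)
Step 5: ant0:(0,1)->E->(0,2) | ant1:(0,3)->S->(1,3) | ant2:(1,2)->S->(2,2)
  grid max=2 at (2,2)
Step 6: ant0:(0,2)->E->(0,3) | ant1:(1,3)->N->(0,3) | ant2:(2,2)->N->(1,2)
  grid max=3 at (0,3)

(0,3) (0,3) (1,2)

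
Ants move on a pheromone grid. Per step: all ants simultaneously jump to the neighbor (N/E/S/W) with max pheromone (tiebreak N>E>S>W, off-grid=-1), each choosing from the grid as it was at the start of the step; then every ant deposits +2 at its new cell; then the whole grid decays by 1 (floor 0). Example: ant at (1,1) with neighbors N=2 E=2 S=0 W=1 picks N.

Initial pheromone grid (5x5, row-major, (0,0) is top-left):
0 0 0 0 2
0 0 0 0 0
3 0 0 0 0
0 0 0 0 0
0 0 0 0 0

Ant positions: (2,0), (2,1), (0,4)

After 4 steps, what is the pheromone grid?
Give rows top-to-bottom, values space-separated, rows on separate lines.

After step 1: ants at (1,0),(2,0),(1,4)
  0 0 0 0 1
  1 0 0 0 1
  4 0 0 0 0
  0 0 0 0 0
  0 0 0 0 0
After step 2: ants at (2,0),(1,0),(0,4)
  0 0 0 0 2
  2 0 0 0 0
  5 0 0 0 0
  0 0 0 0 0
  0 0 0 0 0
After step 3: ants at (1,0),(2,0),(1,4)
  0 0 0 0 1
  3 0 0 0 1
  6 0 0 0 0
  0 0 0 0 0
  0 0 0 0 0
After step 4: ants at (2,0),(1,0),(0,4)
  0 0 0 0 2
  4 0 0 0 0
  7 0 0 0 0
  0 0 0 0 0
  0 0 0 0 0

0 0 0 0 2
4 0 0 0 0
7 0 0 0 0
0 0 0 0 0
0 0 0 0 0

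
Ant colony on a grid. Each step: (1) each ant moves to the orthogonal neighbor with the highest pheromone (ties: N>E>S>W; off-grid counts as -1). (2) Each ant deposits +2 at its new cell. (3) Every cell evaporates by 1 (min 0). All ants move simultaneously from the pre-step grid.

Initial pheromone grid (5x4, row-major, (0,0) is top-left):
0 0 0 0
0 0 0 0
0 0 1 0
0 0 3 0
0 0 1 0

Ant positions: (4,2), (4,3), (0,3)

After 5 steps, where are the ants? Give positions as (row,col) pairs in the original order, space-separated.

Step 1: ant0:(4,2)->N->(3,2) | ant1:(4,3)->W->(4,2) | ant2:(0,3)->S->(1,3)
  grid max=4 at (3,2)
Step 2: ant0:(3,2)->S->(4,2) | ant1:(4,2)->N->(3,2) | ant2:(1,3)->N->(0,3)
  grid max=5 at (3,2)
Step 3: ant0:(4,2)->N->(3,2) | ant1:(3,2)->S->(4,2) | ant2:(0,3)->S->(1,3)
  grid max=6 at (3,2)
Step 4: ant0:(3,2)->S->(4,2) | ant1:(4,2)->N->(3,2) | ant2:(1,3)->N->(0,3)
  grid max=7 at (3,2)
Step 5: ant0:(4,2)->N->(3,2) | ant1:(3,2)->S->(4,2) | ant2:(0,3)->S->(1,3)
  grid max=8 at (3,2)

(3,2) (4,2) (1,3)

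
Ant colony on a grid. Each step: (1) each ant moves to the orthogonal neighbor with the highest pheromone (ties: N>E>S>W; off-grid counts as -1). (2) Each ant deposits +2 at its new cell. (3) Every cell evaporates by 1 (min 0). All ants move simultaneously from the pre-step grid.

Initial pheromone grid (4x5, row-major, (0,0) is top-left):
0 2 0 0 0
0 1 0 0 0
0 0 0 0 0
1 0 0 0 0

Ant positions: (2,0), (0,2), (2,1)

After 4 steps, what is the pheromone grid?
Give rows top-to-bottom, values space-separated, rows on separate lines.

After step 1: ants at (3,0),(0,1),(1,1)
  0 3 0 0 0
  0 2 0 0 0
  0 0 0 0 0
  2 0 0 0 0
After step 2: ants at (2,0),(1,1),(0,1)
  0 4 0 0 0
  0 3 0 0 0
  1 0 0 0 0
  1 0 0 0 0
After step 3: ants at (3,0),(0,1),(1,1)
  0 5 0 0 0
  0 4 0 0 0
  0 0 0 0 0
  2 0 0 0 0
After step 4: ants at (2,0),(1,1),(0,1)
  0 6 0 0 0
  0 5 0 0 0
  1 0 0 0 0
  1 0 0 0 0

0 6 0 0 0
0 5 0 0 0
1 0 0 0 0
1 0 0 0 0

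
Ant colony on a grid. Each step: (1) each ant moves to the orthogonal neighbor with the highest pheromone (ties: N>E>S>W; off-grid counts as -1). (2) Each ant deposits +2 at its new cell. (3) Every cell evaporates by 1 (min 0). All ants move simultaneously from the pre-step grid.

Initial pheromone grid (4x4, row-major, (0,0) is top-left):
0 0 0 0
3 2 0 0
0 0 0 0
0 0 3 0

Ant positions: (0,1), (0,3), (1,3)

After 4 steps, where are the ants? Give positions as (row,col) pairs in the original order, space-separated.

Step 1: ant0:(0,1)->S->(1,1) | ant1:(0,3)->S->(1,3) | ant2:(1,3)->N->(0,3)
  grid max=3 at (1,1)
Step 2: ant0:(1,1)->W->(1,0) | ant1:(1,3)->N->(0,3) | ant2:(0,3)->S->(1,3)
  grid max=3 at (1,0)
Step 3: ant0:(1,0)->E->(1,1) | ant1:(0,3)->S->(1,3) | ant2:(1,3)->N->(0,3)
  grid max=3 at (0,3)
Step 4: ant0:(1,1)->W->(1,0) | ant1:(1,3)->N->(0,3) | ant2:(0,3)->S->(1,3)
  grid max=4 at (0,3)

(1,0) (0,3) (1,3)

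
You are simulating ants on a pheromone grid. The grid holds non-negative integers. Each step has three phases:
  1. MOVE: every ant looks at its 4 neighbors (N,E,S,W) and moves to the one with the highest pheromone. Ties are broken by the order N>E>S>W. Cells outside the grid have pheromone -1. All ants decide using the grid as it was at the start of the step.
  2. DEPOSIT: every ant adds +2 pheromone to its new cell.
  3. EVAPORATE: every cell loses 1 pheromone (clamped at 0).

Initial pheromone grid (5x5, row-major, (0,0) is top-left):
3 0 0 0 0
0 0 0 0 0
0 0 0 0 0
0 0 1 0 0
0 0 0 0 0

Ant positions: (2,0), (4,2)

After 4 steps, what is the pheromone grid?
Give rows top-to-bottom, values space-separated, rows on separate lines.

After step 1: ants at (1,0),(3,2)
  2 0 0 0 0
  1 0 0 0 0
  0 0 0 0 0
  0 0 2 0 0
  0 0 0 0 0
After step 2: ants at (0,0),(2,2)
  3 0 0 0 0
  0 0 0 0 0
  0 0 1 0 0
  0 0 1 0 0
  0 0 0 0 0
After step 3: ants at (0,1),(3,2)
  2 1 0 0 0
  0 0 0 0 0
  0 0 0 0 0
  0 0 2 0 0
  0 0 0 0 0
After step 4: ants at (0,0),(2,2)
  3 0 0 0 0
  0 0 0 0 0
  0 0 1 0 0
  0 0 1 0 0
  0 0 0 0 0

3 0 0 0 0
0 0 0 0 0
0 0 1 0 0
0 0 1 0 0
0 0 0 0 0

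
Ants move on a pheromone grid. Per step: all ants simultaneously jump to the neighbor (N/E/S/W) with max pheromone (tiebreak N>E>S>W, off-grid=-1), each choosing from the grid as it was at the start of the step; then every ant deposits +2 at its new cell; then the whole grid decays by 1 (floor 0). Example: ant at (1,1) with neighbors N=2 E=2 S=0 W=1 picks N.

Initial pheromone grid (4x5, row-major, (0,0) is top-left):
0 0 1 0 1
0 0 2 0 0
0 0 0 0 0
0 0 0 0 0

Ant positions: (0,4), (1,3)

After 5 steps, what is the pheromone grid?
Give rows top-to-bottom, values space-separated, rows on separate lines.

After step 1: ants at (1,4),(1,2)
  0 0 0 0 0
  0 0 3 0 1
  0 0 0 0 0
  0 0 0 0 0
After step 2: ants at (0,4),(0,2)
  0 0 1 0 1
  0 0 2 0 0
  0 0 0 0 0
  0 0 0 0 0
After step 3: ants at (1,4),(1,2)
  0 0 0 0 0
  0 0 3 0 1
  0 0 0 0 0
  0 0 0 0 0
After step 4: ants at (0,4),(0,2)
  0 0 1 0 1
  0 0 2 0 0
  0 0 0 0 0
  0 0 0 0 0
After step 5: ants at (1,4),(1,2)
  0 0 0 0 0
  0 0 3 0 1
  0 0 0 0 0
  0 0 0 0 0

0 0 0 0 0
0 0 3 0 1
0 0 0 0 0
0 0 0 0 0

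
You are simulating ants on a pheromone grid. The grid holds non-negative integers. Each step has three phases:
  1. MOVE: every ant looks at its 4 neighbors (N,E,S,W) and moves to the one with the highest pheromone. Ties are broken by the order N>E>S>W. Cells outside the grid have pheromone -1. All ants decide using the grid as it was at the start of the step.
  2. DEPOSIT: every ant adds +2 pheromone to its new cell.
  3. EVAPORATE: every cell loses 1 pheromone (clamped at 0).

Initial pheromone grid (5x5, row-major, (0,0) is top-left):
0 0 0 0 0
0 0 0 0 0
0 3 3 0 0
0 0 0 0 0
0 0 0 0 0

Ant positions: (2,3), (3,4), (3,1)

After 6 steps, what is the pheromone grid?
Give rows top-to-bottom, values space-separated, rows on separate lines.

After step 1: ants at (2,2),(2,4),(2,1)
  0 0 0 0 0
  0 0 0 0 0
  0 4 4 0 1
  0 0 0 0 0
  0 0 0 0 0
After step 2: ants at (2,1),(1,4),(2,2)
  0 0 0 0 0
  0 0 0 0 1
  0 5 5 0 0
  0 0 0 0 0
  0 0 0 0 0
After step 3: ants at (2,2),(0,4),(2,1)
  0 0 0 0 1
  0 0 0 0 0
  0 6 6 0 0
  0 0 0 0 0
  0 0 0 0 0
After step 4: ants at (2,1),(1,4),(2,2)
  0 0 0 0 0
  0 0 0 0 1
  0 7 7 0 0
  0 0 0 0 0
  0 0 0 0 0
After step 5: ants at (2,2),(0,4),(2,1)
  0 0 0 0 1
  0 0 0 0 0
  0 8 8 0 0
  0 0 0 0 0
  0 0 0 0 0
After step 6: ants at (2,1),(1,4),(2,2)
  0 0 0 0 0
  0 0 0 0 1
  0 9 9 0 0
  0 0 0 0 0
  0 0 0 0 0

0 0 0 0 0
0 0 0 0 1
0 9 9 0 0
0 0 0 0 0
0 0 0 0 0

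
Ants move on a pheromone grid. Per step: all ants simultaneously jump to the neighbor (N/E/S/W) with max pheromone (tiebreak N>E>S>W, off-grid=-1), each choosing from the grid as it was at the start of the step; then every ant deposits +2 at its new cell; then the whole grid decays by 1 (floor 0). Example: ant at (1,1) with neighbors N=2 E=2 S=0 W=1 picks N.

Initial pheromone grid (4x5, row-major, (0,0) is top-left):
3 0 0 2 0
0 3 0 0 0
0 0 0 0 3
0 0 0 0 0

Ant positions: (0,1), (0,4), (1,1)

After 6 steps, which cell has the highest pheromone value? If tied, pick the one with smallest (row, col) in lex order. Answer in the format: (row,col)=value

Step 1: ant0:(0,1)->S->(1,1) | ant1:(0,4)->W->(0,3) | ant2:(1,1)->N->(0,1)
  grid max=4 at (1,1)
Step 2: ant0:(1,1)->N->(0,1) | ant1:(0,3)->E->(0,4) | ant2:(0,1)->S->(1,1)
  grid max=5 at (1,1)
Step 3: ant0:(0,1)->S->(1,1) | ant1:(0,4)->W->(0,3) | ant2:(1,1)->N->(0,1)
  grid max=6 at (1,1)
Step 4: ant0:(1,1)->N->(0,1) | ant1:(0,3)->E->(0,4) | ant2:(0,1)->S->(1,1)
  grid max=7 at (1,1)
Step 5: ant0:(0,1)->S->(1,1) | ant1:(0,4)->W->(0,3) | ant2:(1,1)->N->(0,1)
  grid max=8 at (1,1)
Step 6: ant0:(1,1)->N->(0,1) | ant1:(0,3)->E->(0,4) | ant2:(0,1)->S->(1,1)
  grid max=9 at (1,1)
Final grid:
  0 6 0 2 1
  0 9 0 0 0
  0 0 0 0 0
  0 0 0 0 0
Max pheromone 9 at (1,1)

Answer: (1,1)=9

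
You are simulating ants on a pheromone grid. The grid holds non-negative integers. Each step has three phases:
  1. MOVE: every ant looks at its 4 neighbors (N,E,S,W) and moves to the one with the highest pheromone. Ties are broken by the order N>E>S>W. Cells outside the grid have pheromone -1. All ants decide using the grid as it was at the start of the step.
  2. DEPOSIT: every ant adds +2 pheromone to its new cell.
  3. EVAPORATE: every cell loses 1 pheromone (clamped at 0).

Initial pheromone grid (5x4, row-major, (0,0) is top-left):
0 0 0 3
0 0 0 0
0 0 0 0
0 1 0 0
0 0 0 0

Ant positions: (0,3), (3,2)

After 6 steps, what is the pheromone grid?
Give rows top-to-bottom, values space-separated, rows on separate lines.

After step 1: ants at (1,3),(3,1)
  0 0 0 2
  0 0 0 1
  0 0 0 0
  0 2 0 0
  0 0 0 0
After step 2: ants at (0,3),(2,1)
  0 0 0 3
  0 0 0 0
  0 1 0 0
  0 1 0 0
  0 0 0 0
After step 3: ants at (1,3),(3,1)
  0 0 0 2
  0 0 0 1
  0 0 0 0
  0 2 0 0
  0 0 0 0
After step 4: ants at (0,3),(2,1)
  0 0 0 3
  0 0 0 0
  0 1 0 0
  0 1 0 0
  0 0 0 0
After step 5: ants at (1,3),(3,1)
  0 0 0 2
  0 0 0 1
  0 0 0 0
  0 2 0 0
  0 0 0 0
After step 6: ants at (0,3),(2,1)
  0 0 0 3
  0 0 0 0
  0 1 0 0
  0 1 0 0
  0 0 0 0

0 0 0 3
0 0 0 0
0 1 0 0
0 1 0 0
0 0 0 0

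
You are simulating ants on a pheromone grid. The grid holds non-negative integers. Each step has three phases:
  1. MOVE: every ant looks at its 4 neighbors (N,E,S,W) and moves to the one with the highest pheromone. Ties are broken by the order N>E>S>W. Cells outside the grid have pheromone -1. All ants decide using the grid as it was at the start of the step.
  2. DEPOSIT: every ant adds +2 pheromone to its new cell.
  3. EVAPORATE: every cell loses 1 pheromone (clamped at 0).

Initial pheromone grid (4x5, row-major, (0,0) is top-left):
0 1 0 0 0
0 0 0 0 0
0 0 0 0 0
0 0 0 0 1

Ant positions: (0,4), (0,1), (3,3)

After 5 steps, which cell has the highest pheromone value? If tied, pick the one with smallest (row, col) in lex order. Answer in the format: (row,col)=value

Step 1: ant0:(0,4)->S->(1,4) | ant1:(0,1)->E->(0,2) | ant2:(3,3)->E->(3,4)
  grid max=2 at (3,4)
Step 2: ant0:(1,4)->N->(0,4) | ant1:(0,2)->E->(0,3) | ant2:(3,4)->N->(2,4)
  grid max=1 at (0,3)
Step 3: ant0:(0,4)->W->(0,3) | ant1:(0,3)->E->(0,4) | ant2:(2,4)->S->(3,4)
  grid max=2 at (0,3)
Step 4: ant0:(0,3)->E->(0,4) | ant1:(0,4)->W->(0,3) | ant2:(3,4)->N->(2,4)
  grid max=3 at (0,3)
Step 5: ant0:(0,4)->W->(0,3) | ant1:(0,3)->E->(0,4) | ant2:(2,4)->S->(3,4)
  grid max=4 at (0,3)
Final grid:
  0 0 0 4 4
  0 0 0 0 0
  0 0 0 0 0
  0 0 0 0 2
Max pheromone 4 at (0,3)

Answer: (0,3)=4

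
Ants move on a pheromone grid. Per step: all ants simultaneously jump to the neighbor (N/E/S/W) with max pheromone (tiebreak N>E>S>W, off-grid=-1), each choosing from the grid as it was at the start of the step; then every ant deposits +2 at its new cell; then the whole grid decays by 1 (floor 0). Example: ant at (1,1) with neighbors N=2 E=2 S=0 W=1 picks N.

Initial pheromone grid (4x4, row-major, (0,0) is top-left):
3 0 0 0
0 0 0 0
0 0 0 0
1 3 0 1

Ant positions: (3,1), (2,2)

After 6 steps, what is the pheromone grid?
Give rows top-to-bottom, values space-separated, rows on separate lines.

After step 1: ants at (3,0),(1,2)
  2 0 0 0
  0 0 1 0
  0 0 0 0
  2 2 0 0
After step 2: ants at (3,1),(0,2)
  1 0 1 0
  0 0 0 0
  0 0 0 0
  1 3 0 0
After step 3: ants at (3,0),(0,3)
  0 0 0 1
  0 0 0 0
  0 0 0 0
  2 2 0 0
After step 4: ants at (3,1),(1,3)
  0 0 0 0
  0 0 0 1
  0 0 0 0
  1 3 0 0
After step 5: ants at (3,0),(0,3)
  0 0 0 1
  0 0 0 0
  0 0 0 0
  2 2 0 0
After step 6: ants at (3,1),(1,3)
  0 0 0 0
  0 0 0 1
  0 0 0 0
  1 3 0 0

0 0 0 0
0 0 0 1
0 0 0 0
1 3 0 0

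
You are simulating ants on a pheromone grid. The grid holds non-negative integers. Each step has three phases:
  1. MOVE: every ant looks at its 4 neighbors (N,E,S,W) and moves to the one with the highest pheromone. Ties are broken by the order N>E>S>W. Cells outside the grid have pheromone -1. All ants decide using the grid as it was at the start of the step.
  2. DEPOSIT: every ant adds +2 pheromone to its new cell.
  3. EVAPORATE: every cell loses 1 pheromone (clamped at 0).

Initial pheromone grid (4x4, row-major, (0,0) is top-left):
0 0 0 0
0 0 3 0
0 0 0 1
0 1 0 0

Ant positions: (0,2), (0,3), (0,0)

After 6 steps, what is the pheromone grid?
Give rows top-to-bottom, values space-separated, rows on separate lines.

After step 1: ants at (1,2),(1,3),(0,1)
  0 1 0 0
  0 0 4 1
  0 0 0 0
  0 0 0 0
After step 2: ants at (1,3),(1,2),(0,2)
  0 0 1 0
  0 0 5 2
  0 0 0 0
  0 0 0 0
After step 3: ants at (1,2),(1,3),(1,2)
  0 0 0 0
  0 0 8 3
  0 0 0 0
  0 0 0 0
After step 4: ants at (1,3),(1,2),(1,3)
  0 0 0 0
  0 0 9 6
  0 0 0 0
  0 0 0 0
After step 5: ants at (1,2),(1,3),(1,2)
  0 0 0 0
  0 0 12 7
  0 0 0 0
  0 0 0 0
After step 6: ants at (1,3),(1,2),(1,3)
  0 0 0 0
  0 0 13 10
  0 0 0 0
  0 0 0 0

0 0 0 0
0 0 13 10
0 0 0 0
0 0 0 0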